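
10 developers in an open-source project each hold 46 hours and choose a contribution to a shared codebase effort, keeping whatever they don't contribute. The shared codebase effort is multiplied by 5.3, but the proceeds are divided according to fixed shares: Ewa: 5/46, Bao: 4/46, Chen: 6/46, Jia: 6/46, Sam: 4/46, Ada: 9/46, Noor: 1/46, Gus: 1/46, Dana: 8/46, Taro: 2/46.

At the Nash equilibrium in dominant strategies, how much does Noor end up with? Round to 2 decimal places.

51.30 hours

For player j, contributing a unit is worthwhile iff 5.3 × (j's share) ≥ 1, i.e. iff j's share is at least 0.1887.
The only share above 0.1887 is Ada's 9/46, contributing 46; the remaining 9 contribute 0. Total contributed: 46.
Noor keeps 46 and receives 5.3 × 46 × 1/46 = 5.30 from the shared codebase effort, for a payoff of 51.30.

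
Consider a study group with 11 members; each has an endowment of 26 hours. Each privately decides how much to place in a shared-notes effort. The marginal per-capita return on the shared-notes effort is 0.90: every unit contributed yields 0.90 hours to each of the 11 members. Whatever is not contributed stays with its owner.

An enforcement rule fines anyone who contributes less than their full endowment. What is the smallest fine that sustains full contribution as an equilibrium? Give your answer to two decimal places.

Given the others contribute fully, the best deviation is to contribute 0 (any partial contribution still incurs the fine and gives up units whose private return 0.90 is below 1).
Deviating from 26 to 0 saves 26 hours but forfeits the deviator's share of the drop in the shared-notes effort: 0.90 × 26 = 23.40.
So the deviation gain is 26 − 23.40 = 2.60, and the fine must be at least 2.60 hours to wipe it out.

2.60 hours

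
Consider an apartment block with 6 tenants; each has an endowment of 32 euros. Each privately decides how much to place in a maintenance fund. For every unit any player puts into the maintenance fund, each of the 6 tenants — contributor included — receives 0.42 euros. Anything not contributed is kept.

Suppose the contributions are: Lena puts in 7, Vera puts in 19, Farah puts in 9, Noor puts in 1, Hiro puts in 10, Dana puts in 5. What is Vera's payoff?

Total contributed: 7 + 19 + 9 + 1 + 10 + 5 = 51.
Each receives 0.42 × 51 = 21.42 from the maintenance fund.
Vera keeps 32 − 19 = 13, so Vera's payoff is 13 + 21.42 = 34.42.

34.42 euros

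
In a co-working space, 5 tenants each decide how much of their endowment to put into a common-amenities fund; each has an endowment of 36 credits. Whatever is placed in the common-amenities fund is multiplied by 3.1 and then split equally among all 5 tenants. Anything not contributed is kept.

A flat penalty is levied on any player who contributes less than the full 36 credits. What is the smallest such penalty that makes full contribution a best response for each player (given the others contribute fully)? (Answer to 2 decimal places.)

13.68 credits

Given the others contribute fully, the best deviation is to contribute 0 (any partial contribution still incurs the fine and gives up units whose private return 0.6200 is below 1).
Deviating from 36 to 0 saves 36 credits but forfeits the deviator's share of the drop in the common-amenities fund: 3.1/5 × 36 = 22.32.
So the deviation gain is 36 − 22.32 = 13.68, and the fine must be at least 13.68 credits to wipe it out.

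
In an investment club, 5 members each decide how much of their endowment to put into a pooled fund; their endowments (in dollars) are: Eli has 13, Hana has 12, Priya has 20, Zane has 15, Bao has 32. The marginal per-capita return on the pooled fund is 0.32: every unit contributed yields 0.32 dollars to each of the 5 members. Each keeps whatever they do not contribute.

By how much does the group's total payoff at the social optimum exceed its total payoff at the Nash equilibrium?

55.20 dollars

The private return per contributed unit is 0.32 < 1 for everyone, so the Nash equilibrium is zero contribution and the group total is Σ E_j = 13 + 12 + 20 + 15 + 32 = 92.
Each contributed unit returns 1.600 to the group, so the social optimum is full contribution by everyone: group total = 1.600 × 92 = 147.20.
Efficiency loss = (1.600 − 1) × 92 = 55.20.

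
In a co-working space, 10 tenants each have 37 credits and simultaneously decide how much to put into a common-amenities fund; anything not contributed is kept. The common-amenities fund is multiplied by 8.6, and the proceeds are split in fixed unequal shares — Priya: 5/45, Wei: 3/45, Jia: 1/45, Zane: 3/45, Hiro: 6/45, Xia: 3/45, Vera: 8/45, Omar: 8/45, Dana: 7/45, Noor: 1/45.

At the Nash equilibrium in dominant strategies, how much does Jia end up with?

A player with share s gets back 8.6·s per unit contributed, so full contribution is dominant for anyone with s > 1/8.6 = 0.1163 and zero contribution is dominant for anyone below.
Hiro, Vera, Omar and Dana clear that bar, contributing 37 each; the remaining 6 contribute 0. Total contributed: 148.
Jia keeps 37 and receives 8.6 × 148 × 1/45 = 28.28 from the common-amenities fund, for a payoff of 65.28.

65.28 credits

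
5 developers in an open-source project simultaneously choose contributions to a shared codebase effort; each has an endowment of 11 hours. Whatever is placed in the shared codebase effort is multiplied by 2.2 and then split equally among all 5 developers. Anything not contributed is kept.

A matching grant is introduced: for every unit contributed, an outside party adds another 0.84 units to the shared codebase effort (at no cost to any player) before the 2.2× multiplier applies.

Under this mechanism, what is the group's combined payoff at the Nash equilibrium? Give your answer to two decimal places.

With the mechanism, a contributed unit returns 2.2 × 1.84 / 5 = 0.8096 per unit of net cost — still below 1 — so contributing 0 remains dominant for every player.
Everyone keeps their endowment and the group total is 5 × 11 = 55.

55.00 hours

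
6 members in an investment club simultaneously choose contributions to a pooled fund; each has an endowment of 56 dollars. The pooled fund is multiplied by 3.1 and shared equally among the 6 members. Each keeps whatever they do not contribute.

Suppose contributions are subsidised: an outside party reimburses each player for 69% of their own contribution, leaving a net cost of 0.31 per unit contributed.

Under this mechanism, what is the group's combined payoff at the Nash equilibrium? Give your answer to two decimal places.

With the mechanism, a contributed unit returns (3.1/6) / 0.31 = 1.6667 per unit of net cost to the contributor — now above 1 — so contributing fully is weakly dominant for every player.
At the Nash equilibrium everyone contributes 56. Group total payoff = 6 × (56 × 0.69 + 3.1 × 56) = 1273.44.

1273.44 dollars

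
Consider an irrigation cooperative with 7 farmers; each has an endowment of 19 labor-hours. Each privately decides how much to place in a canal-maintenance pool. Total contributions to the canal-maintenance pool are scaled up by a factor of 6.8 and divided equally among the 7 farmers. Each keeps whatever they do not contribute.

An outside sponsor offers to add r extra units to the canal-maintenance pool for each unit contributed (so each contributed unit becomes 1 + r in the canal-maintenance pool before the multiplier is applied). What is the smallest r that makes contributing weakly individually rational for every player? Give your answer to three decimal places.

0.029

With matching at rate r, one contributed unit becomes (1 + r) in the canal-maintenance pool and returns 6.8 × (1 + r) / 7 to the contributor.
Setting this equal to 1: 1 + r = 7/6.8 = 1.0294.
So the minimum matching rate is r = 1.0294 − 1 = 0.029.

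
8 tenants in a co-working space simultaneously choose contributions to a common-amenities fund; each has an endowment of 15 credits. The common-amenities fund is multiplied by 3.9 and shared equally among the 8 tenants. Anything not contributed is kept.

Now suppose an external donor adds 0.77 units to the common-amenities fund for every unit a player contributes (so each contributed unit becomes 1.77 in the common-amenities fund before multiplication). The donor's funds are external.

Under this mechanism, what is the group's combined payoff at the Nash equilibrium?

120.00 credits

Even with the mechanism, each unit contributed returns only 3.9 × 1.77 / 8 = 0.8629 per unit of net cost, so contributing nothing is still dominant.
Everyone keeps their endowment and the group total is 8 × 15 = 120.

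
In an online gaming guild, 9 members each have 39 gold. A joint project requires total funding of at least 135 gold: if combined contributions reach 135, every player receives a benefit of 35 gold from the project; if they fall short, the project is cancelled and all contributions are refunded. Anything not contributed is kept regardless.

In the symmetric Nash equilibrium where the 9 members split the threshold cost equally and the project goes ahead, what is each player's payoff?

Equal share of the threshold: 135/9 = 15.
At this profile no one gains by cutting their contribution: any cut drops the total below 135, the project is cancelled, contributions are refunded, and the deviator ends with 39, which is less than 39 − 15 + 35 = 59. Contributing more than 15 just wastes the excess. So contributing exactly 15 is a best response.
Each player's payoff: 39 − 15 + 35 = 59.

59 gold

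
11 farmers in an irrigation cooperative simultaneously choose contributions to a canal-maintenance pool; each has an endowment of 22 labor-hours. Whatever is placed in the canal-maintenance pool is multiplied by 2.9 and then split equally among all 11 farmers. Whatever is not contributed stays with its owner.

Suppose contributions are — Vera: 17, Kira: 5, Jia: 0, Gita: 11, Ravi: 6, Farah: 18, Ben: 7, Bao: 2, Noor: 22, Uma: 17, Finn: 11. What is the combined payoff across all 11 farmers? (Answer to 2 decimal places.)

462.40 labor-hours

Total contributed: 17 + 5 + 0 + 11 + 6 + 18 + 7 + 2 + 22 + 17 + 11 = 116; total kept: 11 × 22 − 116 = 126.
The canal-maintenance pool pays out 2.9 × 116 = 336.40 in aggregate.
Group total = 126 + 336.40 = 462.40.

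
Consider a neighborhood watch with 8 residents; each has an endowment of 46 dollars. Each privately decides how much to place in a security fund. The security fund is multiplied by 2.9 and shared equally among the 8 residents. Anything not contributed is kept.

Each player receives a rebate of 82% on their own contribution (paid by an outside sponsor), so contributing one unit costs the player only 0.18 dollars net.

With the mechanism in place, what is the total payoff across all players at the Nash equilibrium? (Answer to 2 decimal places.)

The effective private return per unit is now (2.9/8) / 0.18 = 2.0139 > 1, so every player's dominant strategy flips to full contribution.
At the Nash equilibrium everyone contributes 46. Group total payoff = 8 × (46 × 0.82 + 2.9 × 46) = 1368.96.

1368.96 dollars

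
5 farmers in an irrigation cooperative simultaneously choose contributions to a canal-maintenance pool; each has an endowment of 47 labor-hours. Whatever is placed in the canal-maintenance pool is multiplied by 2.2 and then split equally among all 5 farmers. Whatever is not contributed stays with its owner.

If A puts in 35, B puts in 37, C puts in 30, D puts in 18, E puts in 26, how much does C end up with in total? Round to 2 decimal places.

81.24 labor-hours

Total contributed: 35 + 37 + 30 + 18 + 26 = 146.
Each receives 2.2 × 146 / 5 = 64.24 from the canal-maintenance pool.
C keeps 47 − 30 = 17, so C's payoff is 17 + 64.24 = 81.24.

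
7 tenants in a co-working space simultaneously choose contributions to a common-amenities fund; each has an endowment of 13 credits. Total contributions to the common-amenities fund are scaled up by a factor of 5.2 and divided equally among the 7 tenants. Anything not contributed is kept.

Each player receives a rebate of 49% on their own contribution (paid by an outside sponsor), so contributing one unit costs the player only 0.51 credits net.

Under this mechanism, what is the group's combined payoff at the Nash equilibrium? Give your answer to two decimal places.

517.79 credits

The effective private return per unit is now (5.2/7) / 0.51 = 1.4566 > 1, so every player's dominant strategy flips to full contribution.
So the Nash equilibrium is full contribution by all 7; the group earns 7 × (13 × 0.49 + 5.2 × 13) = 517.79.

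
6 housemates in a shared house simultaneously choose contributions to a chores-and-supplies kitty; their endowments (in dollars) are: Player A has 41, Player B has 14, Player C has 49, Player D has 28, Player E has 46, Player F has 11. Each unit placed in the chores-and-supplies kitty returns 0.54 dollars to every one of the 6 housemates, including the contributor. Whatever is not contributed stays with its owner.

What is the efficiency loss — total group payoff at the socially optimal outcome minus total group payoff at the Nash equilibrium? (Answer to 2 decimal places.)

423.36 dollars

The private return per contributed unit is 0.54 < 1 for everyone, so the Nash equilibrium is zero contribution and the group total is Σ E_j = 41 + 14 + 49 + 28 + 46 + 11 = 189.
Each contributed unit returns 3.240 to the group, so the social optimum is full contribution by everyone: group total = 3.240 × 189 = 612.36.
Efficiency loss = (3.240 − 1) × 189 = 423.36.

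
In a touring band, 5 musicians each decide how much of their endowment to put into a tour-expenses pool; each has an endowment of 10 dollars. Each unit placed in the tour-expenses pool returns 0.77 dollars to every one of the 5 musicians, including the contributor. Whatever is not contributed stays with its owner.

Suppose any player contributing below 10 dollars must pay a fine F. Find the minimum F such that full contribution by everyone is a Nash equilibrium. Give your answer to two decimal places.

Given the others contribute fully, the best deviation is to contribute 0 (any partial contribution still incurs the fine and gives up units whose private return 0.77 is below 1).
Deviating from 10 to 0 saves 10 dollars but forfeits the deviator's share of the drop in the tour-expenses pool: 0.77 × 10 = 7.70.
So the deviation gain is 10 − 7.70 = 2.30, and the fine must be at least 2.30 dollars to wipe it out.

2.30 dollars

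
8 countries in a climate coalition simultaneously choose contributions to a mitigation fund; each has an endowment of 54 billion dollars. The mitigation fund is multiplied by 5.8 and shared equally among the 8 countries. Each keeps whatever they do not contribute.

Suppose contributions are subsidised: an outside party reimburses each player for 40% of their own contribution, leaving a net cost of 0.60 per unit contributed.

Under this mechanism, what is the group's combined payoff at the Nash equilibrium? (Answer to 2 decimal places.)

2678.40 billion dollars

The effective private return per unit is now (5.8/8) / 0.60 = 1.2083 > 1, so every player's dominant strategy flips to full contribution.
At the Nash equilibrium everyone contributes 54. Group total payoff = 8 × (54 × 0.40 + 5.8 × 54) = 2678.40.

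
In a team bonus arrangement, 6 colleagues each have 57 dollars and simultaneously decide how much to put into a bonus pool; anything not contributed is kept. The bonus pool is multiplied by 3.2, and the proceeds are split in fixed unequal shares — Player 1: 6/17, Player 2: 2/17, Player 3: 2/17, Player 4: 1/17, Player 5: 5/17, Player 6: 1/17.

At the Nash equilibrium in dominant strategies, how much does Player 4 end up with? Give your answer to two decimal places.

67.73 dollars

Each unit j contributes comes back to j as 3.2 × (j's share), so j prefers to contribute only if that share exceeds 1/3.2 = 0.3125; otherwise keeping the unit dominates.
The only share above 0.3125 is Player 1's 6/17, contributing 57; the remaining 5 contribute 0. Total contributed: 57.
Player 4 keeps 57 and receives 3.2 × 57 × 1/17 = 10.73 from the bonus pool, for a payoff of 67.73.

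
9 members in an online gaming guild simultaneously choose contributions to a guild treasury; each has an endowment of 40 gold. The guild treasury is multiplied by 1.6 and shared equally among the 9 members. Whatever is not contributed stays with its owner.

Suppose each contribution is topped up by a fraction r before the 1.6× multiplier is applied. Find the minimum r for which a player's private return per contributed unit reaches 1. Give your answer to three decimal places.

4.625

With matching at rate r, one contributed unit becomes (1 + r) in the guild treasury and returns 1.6 × (1 + r) / 9 to the contributor.
Setting this equal to 1: 1 + r = 9/1.6 = 5.6250.
So the minimum matching rate is r = 5.6250 − 1 = 4.625.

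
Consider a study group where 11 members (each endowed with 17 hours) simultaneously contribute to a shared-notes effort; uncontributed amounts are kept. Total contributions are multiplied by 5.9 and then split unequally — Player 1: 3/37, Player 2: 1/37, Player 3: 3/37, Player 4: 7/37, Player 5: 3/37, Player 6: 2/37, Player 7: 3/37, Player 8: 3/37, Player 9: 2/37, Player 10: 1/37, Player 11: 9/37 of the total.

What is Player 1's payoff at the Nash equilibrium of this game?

Player j's private return per contributed unit is 5.9 × (j's share). Contributing is weakly dominant for j when that share is at least 1/5.9 = 0.1695, and contributing 0 is dominant otherwise.
Player 4 and Player 11 clear that bar, contributing 17 each; the remaining 9 contribute 0. Total contributed: 34.
Player 1 keeps 17 and receives 5.9 × 34 × 3/37 = 16.26 from the shared-notes effort, for a payoff of 33.26.

33.26 hours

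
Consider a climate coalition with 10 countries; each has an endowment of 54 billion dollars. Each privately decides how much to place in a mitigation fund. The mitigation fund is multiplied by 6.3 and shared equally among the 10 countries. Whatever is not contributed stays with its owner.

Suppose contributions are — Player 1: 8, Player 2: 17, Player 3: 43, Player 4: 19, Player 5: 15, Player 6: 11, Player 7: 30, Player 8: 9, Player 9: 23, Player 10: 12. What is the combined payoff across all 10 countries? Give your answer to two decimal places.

1531.10 billion dollars

Total contributed: 8 + 17 + 43 + 19 + 15 + 11 + 30 + 9 + 23 + 12 = 187; total kept: 10 × 54 − 187 = 353.
The mitigation fund pays out 6.3 × 187 = 1178.10 in aggregate.
Group total = 353 + 1178.10 = 1531.10.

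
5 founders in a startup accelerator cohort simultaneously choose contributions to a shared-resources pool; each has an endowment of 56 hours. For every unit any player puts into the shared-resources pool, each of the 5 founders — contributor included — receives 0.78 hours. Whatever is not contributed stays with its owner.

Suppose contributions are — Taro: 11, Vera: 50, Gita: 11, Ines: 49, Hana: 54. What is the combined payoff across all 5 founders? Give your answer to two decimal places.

787.50 hours

Total contributed: 11 + 50 + 11 + 49 + 54 = 175; total kept: 5 × 56 − 175 = 105.
The shared-resources pool pays out 0.78 × 5 × 175 = 682.50 in aggregate.
Group total = 105 + 682.50 = 787.50.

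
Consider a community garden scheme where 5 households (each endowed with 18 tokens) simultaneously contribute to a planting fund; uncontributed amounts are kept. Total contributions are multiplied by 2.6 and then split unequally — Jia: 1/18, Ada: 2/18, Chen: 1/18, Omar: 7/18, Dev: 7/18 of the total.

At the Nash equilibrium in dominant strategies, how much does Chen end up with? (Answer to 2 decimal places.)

23.20 tokens

Player j's private return per contributed unit is 2.6 × (j's share). Contributing is weakly dominant for j when that share is at least 1/2.6 = 0.3846, and contributing 0 is dominant otherwise.
Omar and Dev clear that bar, contributing 18 each; the remaining 3 contribute 0. Total contributed: 36.
Chen keeps 18 and receives 2.6 × 36 × 1/18 = 5.20 from the planting fund, for a payoff of 23.20.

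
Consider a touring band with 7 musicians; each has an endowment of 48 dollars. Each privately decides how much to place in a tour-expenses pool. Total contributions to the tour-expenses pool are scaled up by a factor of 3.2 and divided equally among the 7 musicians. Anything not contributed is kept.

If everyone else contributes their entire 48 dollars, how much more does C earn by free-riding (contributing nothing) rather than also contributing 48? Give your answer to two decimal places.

Switching from a contribution of 48 to 0 lets C keep an extra 48 dollars, but lowers the tour-expenses pool by 48, which costs C their own share of that drop: 3.2/7 × 48 = 21.94.
Net gain = 48 − 21.94 = 26.06. The private return per contributed unit (0.4571) is below 1, so free-riding is indeed the best response regardless of what the others do.

26.06 dollars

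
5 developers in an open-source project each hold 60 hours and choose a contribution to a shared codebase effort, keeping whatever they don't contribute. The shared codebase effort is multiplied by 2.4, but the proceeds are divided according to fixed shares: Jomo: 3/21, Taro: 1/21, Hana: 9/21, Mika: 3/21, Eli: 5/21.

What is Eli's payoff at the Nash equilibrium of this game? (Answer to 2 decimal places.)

Player j's private return per contributed unit is 2.4 × (j's share). Contributing is weakly dominant for j when that share is at least 1/2.4 = 0.4167, and contributing 0 is dominant otherwise.
Hana alone (share 9/21) is above the threshold, contributing 60; the remaining 4 contribute 0. Total contributed: 60.
Eli keeps 60 and receives 2.4 × 60 × 5/21 = 34.29 from the shared codebase effort, for a payoff of 94.29.

94.29 hours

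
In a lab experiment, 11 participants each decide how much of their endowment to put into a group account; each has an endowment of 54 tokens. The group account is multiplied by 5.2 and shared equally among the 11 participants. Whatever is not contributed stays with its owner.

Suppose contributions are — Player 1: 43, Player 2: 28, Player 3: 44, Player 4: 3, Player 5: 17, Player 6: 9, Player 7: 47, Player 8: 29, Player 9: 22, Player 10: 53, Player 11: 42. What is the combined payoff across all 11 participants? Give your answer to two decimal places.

Total contributed: 43 + 28 + 44 + 3 + 17 + 9 + 47 + 29 + 22 + 53 + 42 = 337; total kept: 11 × 54 − 337 = 257.
The group account pays out 5.2 × 337 = 1752.40 in aggregate.
Group total = 257 + 1752.40 = 2009.40.

2009.40 tokens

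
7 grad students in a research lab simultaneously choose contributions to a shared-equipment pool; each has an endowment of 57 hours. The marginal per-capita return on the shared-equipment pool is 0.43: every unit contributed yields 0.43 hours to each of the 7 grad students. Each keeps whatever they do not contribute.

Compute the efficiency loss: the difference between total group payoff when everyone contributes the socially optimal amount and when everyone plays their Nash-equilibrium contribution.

The private return per contributed unit is 0.43 < 1, so contributing 0 is dominant for every player. At the Nash equilibrium everyone keeps their 57, and the group total is 7 × 57 = 399.
Each contributed unit returns 3.010 to the group as a whole (0.43 to each of 7 players), which exceeds 1, so the social optimum is full contribution: group total = 3.010 × 399 = 1200.99.
Efficiency loss = 1200.99 − 399 = 801.99.

801.99 hours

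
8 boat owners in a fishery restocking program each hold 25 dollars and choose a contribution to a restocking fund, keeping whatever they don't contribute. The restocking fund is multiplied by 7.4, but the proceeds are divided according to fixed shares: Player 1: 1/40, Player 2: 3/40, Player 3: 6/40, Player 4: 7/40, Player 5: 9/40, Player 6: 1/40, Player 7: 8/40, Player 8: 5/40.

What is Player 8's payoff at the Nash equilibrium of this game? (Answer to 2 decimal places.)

117.50 dollars

Player j's private return per contributed unit is 7.4 × (j's share). Contributing is weakly dominant for j when that share is at least 1/7.4 = 0.1351, and contributing 0 is dominant otherwise.
Player 3, Player 4, Player 5 and Player 7 clear that bar, contributing 25 each; the remaining 4 contribute 0. Total contributed: 100.
Player 8 keeps 25 and receives 7.4 × 100 × 5/40 = 92.50 from the restocking fund, for a payoff of 117.50.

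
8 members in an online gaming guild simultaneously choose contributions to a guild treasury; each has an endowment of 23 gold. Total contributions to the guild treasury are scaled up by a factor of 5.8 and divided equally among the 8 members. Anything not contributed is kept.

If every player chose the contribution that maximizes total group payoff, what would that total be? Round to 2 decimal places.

Each contributed unit returns 5.800 to the group as a whole (0.7250 to each of 8 players), which exceeds 1, so the social optimum is full contribution: group total = 5.800 × 184 = 1067.20.

1067.20 gold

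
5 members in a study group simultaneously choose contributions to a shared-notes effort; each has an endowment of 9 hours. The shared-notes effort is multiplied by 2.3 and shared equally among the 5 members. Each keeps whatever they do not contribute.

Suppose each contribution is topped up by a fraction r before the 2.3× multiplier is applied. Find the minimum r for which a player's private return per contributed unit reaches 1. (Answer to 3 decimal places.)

With matching at rate r, one contributed unit becomes (1 + r) in the shared-notes effort and returns 2.3 × (1 + r) / 5 to the contributor.
Setting this equal to 1: 1 + r = 5/2.3 = 2.1739.
So the minimum matching rate is r = 2.1739 − 1 = 1.174.

1.174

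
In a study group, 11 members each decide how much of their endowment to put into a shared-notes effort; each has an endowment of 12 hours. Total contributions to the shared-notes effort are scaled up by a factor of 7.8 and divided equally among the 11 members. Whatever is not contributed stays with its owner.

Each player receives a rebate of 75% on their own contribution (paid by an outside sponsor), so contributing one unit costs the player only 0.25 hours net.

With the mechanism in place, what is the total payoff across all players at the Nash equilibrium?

1128.60 hours

The effective private return per unit is now (7.8/11) / 0.25 = 2.8364 > 1, so every player's dominant strategy flips to full contribution.
So the Nash equilibrium is full contribution by all 11; the group earns 11 × (12 × 0.75 + 7.8 × 12) = 1128.60.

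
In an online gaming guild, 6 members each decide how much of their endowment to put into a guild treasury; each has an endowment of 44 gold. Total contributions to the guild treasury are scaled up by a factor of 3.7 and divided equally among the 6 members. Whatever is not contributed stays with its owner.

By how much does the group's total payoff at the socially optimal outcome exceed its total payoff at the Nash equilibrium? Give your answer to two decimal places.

Each contributed unit returns 3.7/6 = 0.6167 to its contributor — below 1 — so contributing 0 is dominant for every player. At the Nash equilibrium everyone keeps their 44, and the group total is 6 × 44 = 264.
Each contributed unit returns 3.700 to the group as a whole (0.6167 to each of 6 players), which exceeds 1, so the social optimum is full contribution: group total = 3.700 × 264 = 976.80.
Efficiency loss = 976.80 − 264 = 712.80.

712.80 gold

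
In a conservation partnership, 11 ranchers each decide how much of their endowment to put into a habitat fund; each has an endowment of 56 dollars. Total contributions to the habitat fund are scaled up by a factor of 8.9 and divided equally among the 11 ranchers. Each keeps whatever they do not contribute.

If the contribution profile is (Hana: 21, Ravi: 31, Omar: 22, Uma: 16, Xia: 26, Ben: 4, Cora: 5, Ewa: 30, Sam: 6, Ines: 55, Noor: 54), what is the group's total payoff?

2749.00 dollars

Total contributed: 21 + 31 + 22 + 16 + 26 + 4 + 5 + 30 + 6 + 55 + 54 = 270; total kept: 11 × 56 − 270 = 346.
The habitat fund pays out 8.9 × 270 = 2403.00 in aggregate.
Group total = 346 + 2403.00 = 2749.00.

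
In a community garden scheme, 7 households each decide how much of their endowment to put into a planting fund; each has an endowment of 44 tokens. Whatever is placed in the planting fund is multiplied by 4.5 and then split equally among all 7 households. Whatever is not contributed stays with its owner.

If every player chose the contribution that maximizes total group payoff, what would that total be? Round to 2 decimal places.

1386.00 tokens

Each contributed unit returns 4.500 to the group as a whole (0.6429 to each of 7 players), which exceeds 1, so the social optimum is full contribution: group total = 4.500 × 308 = 1386.00.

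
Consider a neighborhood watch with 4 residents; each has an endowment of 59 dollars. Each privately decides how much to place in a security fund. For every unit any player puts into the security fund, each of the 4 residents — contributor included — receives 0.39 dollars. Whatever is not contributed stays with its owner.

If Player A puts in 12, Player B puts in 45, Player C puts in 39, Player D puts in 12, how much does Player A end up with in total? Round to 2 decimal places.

Total contributed: 12 + 45 + 39 + 12 = 108.
Each receives 0.39 × 108 = 42.12 from the security fund.
Player A keeps 59 − 12 = 47, so Player A's payoff is 47 + 42.12 = 89.12.

89.12 dollars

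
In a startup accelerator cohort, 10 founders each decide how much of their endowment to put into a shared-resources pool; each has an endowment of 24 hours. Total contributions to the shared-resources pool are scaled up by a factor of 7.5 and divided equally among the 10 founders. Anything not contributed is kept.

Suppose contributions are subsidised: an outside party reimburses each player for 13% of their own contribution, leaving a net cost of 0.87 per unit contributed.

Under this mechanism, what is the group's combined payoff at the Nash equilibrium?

With the mechanism, a contributed unit returns (7.5/10) / 0.87 = 0.8621 per unit of net cost — still below 1 — so contributing 0 remains dominant for every player.
At the Nash equilibrium no one contributes; group total payoff = 10 × 24 = 240.

240.00 hours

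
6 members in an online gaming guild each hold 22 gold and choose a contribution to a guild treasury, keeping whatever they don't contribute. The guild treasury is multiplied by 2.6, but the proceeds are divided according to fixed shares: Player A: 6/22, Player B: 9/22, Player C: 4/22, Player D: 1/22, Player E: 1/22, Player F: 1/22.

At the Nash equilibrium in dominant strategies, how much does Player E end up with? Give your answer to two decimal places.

Each unit j contributes comes back to j as 2.6 × (j's share), so j prefers to contribute only if that share exceeds 1/2.6 = 0.3846; otherwise keeping the unit dominates.
The only share above 0.3846 is Player B's 9/22, contributing 22; the remaining 5 contribute 0. Total contributed: 22.
Player E keeps 22 and receives 2.6 × 22 × 1/22 = 2.60 from the guild treasury, for a payoff of 24.60.

24.60 gold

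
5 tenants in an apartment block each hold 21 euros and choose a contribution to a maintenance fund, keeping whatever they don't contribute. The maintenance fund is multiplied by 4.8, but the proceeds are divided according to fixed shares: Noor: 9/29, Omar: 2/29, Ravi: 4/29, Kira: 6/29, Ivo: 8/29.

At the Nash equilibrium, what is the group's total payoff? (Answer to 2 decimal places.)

264.60 euros

Each unit j contributes comes back to j as 4.8 × (j's share), so j prefers to contribute only if that share exceeds 1/4.8 = 0.2083; otherwise keeping the unit dominates.
The shares above 0.2083 belong to Noor and Ivo, contributing 21 each; the remaining 3 contribute 0. Total contributed: 42.
The maintenance fund pays out 4.8 × 42 = 201.60 in total (split across the unequal shares, but the aggregate is all that matters for the group sum).
The 3 free-riders keep 21 each, adding 63. Group total = 63 + 201.60 = 264.60.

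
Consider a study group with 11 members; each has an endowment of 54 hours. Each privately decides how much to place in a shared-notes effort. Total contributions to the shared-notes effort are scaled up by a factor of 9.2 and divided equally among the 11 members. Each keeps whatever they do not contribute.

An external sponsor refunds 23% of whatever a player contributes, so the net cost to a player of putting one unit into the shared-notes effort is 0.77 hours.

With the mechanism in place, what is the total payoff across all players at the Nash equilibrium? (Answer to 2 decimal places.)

5601.42 hours

With the mechanism, a contributed unit returns (9.2/11) / 0.77 = 1.0862 per unit of net cost to the contributor — now above 1 — so contributing fully is weakly dominant for every player.
So the Nash equilibrium is full contribution by all 11; the group earns 11 × (54 × 0.23 + 9.2 × 54) = 5601.42.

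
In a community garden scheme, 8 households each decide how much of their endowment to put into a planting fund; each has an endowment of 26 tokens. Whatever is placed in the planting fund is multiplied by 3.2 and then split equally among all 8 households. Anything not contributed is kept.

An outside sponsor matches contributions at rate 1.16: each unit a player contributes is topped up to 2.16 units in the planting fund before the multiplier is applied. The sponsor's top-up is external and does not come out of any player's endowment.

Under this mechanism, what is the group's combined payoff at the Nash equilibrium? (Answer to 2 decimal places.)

The effective private return is 3.2 × 2.16 / 8 = 0.8640, which is still under 1, so the mechanism doesn't change anyone's dominant strategy: zero contribution.
At the Nash equilibrium no one contributes; group total payoff = 8 × 26 = 208.

208.00 tokens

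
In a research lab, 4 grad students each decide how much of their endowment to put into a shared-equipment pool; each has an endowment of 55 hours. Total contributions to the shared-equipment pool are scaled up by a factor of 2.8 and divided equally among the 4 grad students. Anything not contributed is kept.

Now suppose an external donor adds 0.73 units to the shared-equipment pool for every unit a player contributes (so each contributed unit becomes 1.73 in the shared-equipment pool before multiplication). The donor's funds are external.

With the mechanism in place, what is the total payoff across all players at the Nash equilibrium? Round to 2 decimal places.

1065.68 hours

The effective private return per unit is now 2.8 × 1.73 / 4 = 1.2110 > 1, so every player's dominant strategy flips to full contribution.
At the Nash equilibrium everyone contributes 55. Group total payoff = 2.8 × 1.73 × 220 = 1065.68.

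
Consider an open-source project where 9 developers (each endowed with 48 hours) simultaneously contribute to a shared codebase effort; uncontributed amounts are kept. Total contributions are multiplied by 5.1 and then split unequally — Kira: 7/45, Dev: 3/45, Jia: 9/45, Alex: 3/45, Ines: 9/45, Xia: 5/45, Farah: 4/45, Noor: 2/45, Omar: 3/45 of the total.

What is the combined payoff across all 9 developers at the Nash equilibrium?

825.60 hours

A player with share s gets back 5.1·s per unit contributed, so full contribution is dominant for anyone with s > 1/5.1 = 0.1961 and zero contribution is dominant for anyone below.
Jia and Ines are above the threshold, contributing 48 each; the remaining 7 contribute 0. Total contributed: 96.
The shared codebase effort pays out 5.1 × 96 = 489.60 in total (split across the unequal shares, but the aggregate is all that matters for the group sum).
The 7 free-riders keep 48 each, adding 336. Group total = 336 + 489.60 = 825.60.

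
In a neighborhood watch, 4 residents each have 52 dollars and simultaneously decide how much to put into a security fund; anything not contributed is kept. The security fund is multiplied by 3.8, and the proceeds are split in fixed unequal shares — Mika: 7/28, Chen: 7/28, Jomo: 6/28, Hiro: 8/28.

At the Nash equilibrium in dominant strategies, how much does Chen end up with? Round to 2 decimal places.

A player with share s gets back 3.8·s per unit contributed, so full contribution is dominant for anyone with s > 1/3.8 = 0.2632 and zero contribution is dominant for anyone below.
Hiro alone (share 8/28) is above the threshold, contributing 52; the remaining 3 contribute 0. Total contributed: 52.
Chen keeps 52 and receives 3.8 × 52 × 7/28 = 49.40 from the security fund, for a payoff of 101.40.

101.40 dollars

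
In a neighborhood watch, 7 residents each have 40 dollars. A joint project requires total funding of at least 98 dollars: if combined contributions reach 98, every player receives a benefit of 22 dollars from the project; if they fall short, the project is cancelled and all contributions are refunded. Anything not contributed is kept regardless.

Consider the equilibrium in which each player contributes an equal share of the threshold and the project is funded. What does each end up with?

Equal share of the threshold: 98/7 = 14.
At this profile no one gains by cutting their contribution: any cut drops the total below 98, the project is cancelled, contributions are refunded, and the deviator ends with 40, which is less than 40 − 14 + 22 = 48. Contributing more than 14 just wastes the excess. So contributing exactly 14 is a best response.
Each player's payoff: 40 − 14 + 22 = 48.

48 dollars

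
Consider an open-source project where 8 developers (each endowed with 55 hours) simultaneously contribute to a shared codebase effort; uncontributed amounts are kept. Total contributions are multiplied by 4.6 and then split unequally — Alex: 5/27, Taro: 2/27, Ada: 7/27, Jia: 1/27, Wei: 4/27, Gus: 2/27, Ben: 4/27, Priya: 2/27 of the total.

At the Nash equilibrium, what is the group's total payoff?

638.00 hours

Each unit j contributes comes back to j as 4.6 × (j's share), so j prefers to contribute only if that share exceeds 1/4.6 = 0.2174; otherwise keeping the unit dominates.
The only share above 0.2174 is Ada's 7/27, contributing 55; the remaining 7 contribute 0. Total contributed: 55.
The shared codebase effort pays out 4.6 × 55 = 253.00 in total (split across the unequal shares, but the aggregate is all that matters for the group sum).
The 7 free-riders keep 55 each, adding 385. Group total = 385 + 253.00 = 638.00.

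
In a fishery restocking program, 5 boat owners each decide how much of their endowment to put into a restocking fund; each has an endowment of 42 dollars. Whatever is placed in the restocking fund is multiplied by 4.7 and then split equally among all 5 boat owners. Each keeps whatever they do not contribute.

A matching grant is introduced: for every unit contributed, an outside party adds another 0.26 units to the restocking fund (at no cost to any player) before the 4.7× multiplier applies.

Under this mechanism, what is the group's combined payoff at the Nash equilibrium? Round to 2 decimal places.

Under the mechanism each unit contributed yields 4.7 × 1.26 / 5 = 1.1844 back to its contributor per unit of net cost, which exceeds 1, making full contribution the dominant choice for everyone.
So the Nash equilibrium is full contribution by all 5; the group earns 4.7 × 1.26 × 210 = 1243.62.

1243.62 dollars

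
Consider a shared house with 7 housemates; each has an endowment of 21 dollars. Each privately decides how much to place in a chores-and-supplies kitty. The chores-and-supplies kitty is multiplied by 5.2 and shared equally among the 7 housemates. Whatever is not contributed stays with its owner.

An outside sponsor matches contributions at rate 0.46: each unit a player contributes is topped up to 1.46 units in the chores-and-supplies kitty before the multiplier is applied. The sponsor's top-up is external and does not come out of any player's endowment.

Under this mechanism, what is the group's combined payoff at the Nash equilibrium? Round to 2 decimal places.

With the mechanism, a contributed unit returns 5.2 × 1.46 / 7 = 1.0846 per unit of net cost to the contributor — now above 1 — so contributing fully is weakly dominant for every player.
So the Nash equilibrium is full contribution by all 7; the group earns 5.2 × 1.46 × 147 = 1116.02.

1116.02 dollars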